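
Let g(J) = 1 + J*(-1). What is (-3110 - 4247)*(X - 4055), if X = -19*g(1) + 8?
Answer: 29773779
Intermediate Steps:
g(J) = 1 - J
X = 8 (X = -19*(1 - 1*1) + 8 = -19*(1 - 1) + 8 = -19*0 + 8 = 0 + 8 = 8)
(-3110 - 4247)*(X - 4055) = (-3110 - 4247)*(8 - 4055) = -7357*(-4047) = 29773779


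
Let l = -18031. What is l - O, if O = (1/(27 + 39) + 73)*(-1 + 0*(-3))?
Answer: -1185227/66 ≈ -17958.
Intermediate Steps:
O = -4819/66 (O = (1/66 + 73)*(-1 + 0) = (1/66 + 73)*(-1) = (4819/66)*(-1) = -4819/66 ≈ -73.015)
l - O = -18031 - 1*(-4819/66) = -18031 + 4819/66 = -1185227/66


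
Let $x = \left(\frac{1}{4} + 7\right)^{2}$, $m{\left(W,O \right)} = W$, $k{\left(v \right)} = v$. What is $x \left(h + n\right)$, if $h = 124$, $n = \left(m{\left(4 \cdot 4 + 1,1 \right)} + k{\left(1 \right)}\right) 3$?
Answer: $\frac{74849}{8} \approx 9356.1$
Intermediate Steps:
$n = 54$ ($n = \left(\left(4 \cdot 4 + 1\right) + 1\right) 3 = \left(\left(16 + 1\right) + 1\right) 3 = \left(17 + 1\right) 3 = 18 \cdot 3 = 54$)
$x = \frac{841}{16}$ ($x = \left(\frac{1}{4} + 7\right)^{2} = \left(\frac{29}{4}\right)^{2} = \frac{841}{16} \approx 52.563$)
$x \left(h + n\right) = \frac{841 \left(124 + 54\right)}{16} = \frac{841}{16} \cdot 178 = \frac{74849}{8}$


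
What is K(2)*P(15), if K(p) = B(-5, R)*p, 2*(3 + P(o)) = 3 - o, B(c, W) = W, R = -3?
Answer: 54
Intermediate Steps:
P(o) = -3/2 - o/2 (P(o) = -3 + (3 - o)/2 = -3 + (3/2 - o/2) = -3/2 - o/2)
K(p) = -3*p
K(2)*P(15) = (-3*2)*(-3/2 - ½*15) = -6*(-3/2 - 15/2) = -6*(-9) = 54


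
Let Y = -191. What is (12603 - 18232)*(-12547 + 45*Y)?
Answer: 119008318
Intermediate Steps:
(12603 - 18232)*(-12547 + 45*Y) = (12603 - 18232)*(-12547 + 45*(-191)) = -5629*(-12547 - 8595) = -5629*(-21142) = 119008318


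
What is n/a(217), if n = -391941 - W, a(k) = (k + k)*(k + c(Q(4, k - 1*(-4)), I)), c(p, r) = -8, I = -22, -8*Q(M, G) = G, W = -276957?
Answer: -57492/45353 ≈ -1.2677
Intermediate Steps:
Q(M, G) = -G/8
a(k) = 2*k*(-8 + k) (a(k) = (k + k)*(k - 8) = (2*k)*(-8 + k) = 2*k*(-8 + k))
n = -114984 (n = -391941 - 1*(-276957) = -391941 + 276957 = -114984)
n/a(217) = -114984*1/(434*(-8 + 217)) = -114984/(2*217*209) = -114984/90706 = -114984*1/90706 = -57492/45353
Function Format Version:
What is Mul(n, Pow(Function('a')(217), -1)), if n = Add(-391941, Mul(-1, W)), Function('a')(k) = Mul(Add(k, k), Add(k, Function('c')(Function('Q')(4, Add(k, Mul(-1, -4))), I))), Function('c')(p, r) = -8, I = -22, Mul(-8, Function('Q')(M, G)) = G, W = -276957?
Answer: Rational(-57492, 45353) ≈ -1.2677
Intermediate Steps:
Function('Q')(M, G) = Mul(Rational(-1, 8), G)
Function('a')(k) = Mul(2, k, Add(-8, k)) (Function('a')(k) = Mul(Add(k, k), Add(k, -8)) = Mul(Mul(2, k), Add(-8, k)) = Mul(2, k, Add(-8, k)))
n = -114984 (n = Add(-391941, Mul(-1, -276957)) = Add(-391941, 276957) = -114984)
Mul(n, Pow(Function('a')(217), -1)) = Mul(-114984, Pow(Mul(2, 217, Add(-8, 217)), -1)) = Mul(-114984, Pow(Mul(2, 217, 209), -1)) = Mul(-114984, Pow(90706, -1)) = Mul(-114984, Rational(1, 90706)) = Rational(-57492, 45353)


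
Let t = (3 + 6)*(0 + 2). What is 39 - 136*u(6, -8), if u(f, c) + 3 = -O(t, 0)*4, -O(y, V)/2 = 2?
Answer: -1729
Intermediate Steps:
t = 18 (t = 9*2 = 18)
O(y, V) = -4 (O(y, V) = -2*2 = -4)
u(f, c) = 13 (u(f, c) = -3 - 1*(-4)*4 = -3 + 4*4 = -3 + 16 = 13)
39 - 136*u(6, -8) = 39 - 136*13 = 39 - 1768 = -1729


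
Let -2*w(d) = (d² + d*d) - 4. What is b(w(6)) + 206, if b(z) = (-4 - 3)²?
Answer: 255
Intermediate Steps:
w(d) = 2 - d² (w(d) = -((d² + d*d) - 4)/2 = -((d² + d²) - 4)/2 = -(2*d² - 4)/2 = -(-4 + 2*d²)/2 = 2 - d²)
b(z) = 49 (b(z) = (-7)² = 49)
b(w(6)) + 206 = 49 + 206 = 255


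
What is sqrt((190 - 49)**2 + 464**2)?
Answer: sqrt(235177) ≈ 484.95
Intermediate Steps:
sqrt((190 - 49)**2 + 464**2) = sqrt(141**2 + 215296) = sqrt(19881 + 215296) = sqrt(235177)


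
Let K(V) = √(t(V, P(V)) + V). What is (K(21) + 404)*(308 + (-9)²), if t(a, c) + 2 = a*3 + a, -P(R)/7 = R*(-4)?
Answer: 157156 + 389*√103 ≈ 1.6110e+5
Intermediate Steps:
P(R) = 28*R (P(R) = -7*R*(-4) = -(-28)*R = 28*R)
t(a, c) = -2 + 4*a (t(a, c) = -2 + (a*3 + a) = -2 + (3*a + a) = -2 + 4*a)
K(V) = √(-2 + 5*V) (K(V) = √((-2 + 4*V) + V) = √(-2 + 5*V))
(K(21) + 404)*(308 + (-9)²) = (√(-2 + 5*21) + 404)*(308 + (-9)²) = (√(-2 + 105) + 404)*(308 + 81) = (√103 + 404)*389 = (404 + √103)*389 = 157156 + 389*√103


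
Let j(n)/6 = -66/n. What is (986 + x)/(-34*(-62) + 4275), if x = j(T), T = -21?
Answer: 7034/44681 ≈ 0.15743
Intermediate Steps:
j(n) = -396/n (j(n) = 6*(-66/n) = -396/n)
x = 132/7 (x = -396/(-21) = -396*(-1/21) = 132/7 ≈ 18.857)
(986 + x)/(-34*(-62) + 4275) = (986 + 132/7)/(-34*(-62) + 4275) = 7034/(7*(2108 + 4275)) = (7034/7)/6383 = (7034/7)*(1/6383) = 7034/44681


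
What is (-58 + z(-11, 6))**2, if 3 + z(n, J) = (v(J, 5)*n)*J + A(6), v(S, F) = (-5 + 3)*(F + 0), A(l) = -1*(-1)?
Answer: 360000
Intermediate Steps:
A(l) = 1
v(S, F) = -2*F
z(n, J) = -2 - 10*J*n (z(n, J) = -3 + (((-2*5)*n)*J + 1) = -3 + ((-10*n)*J + 1) = -3 + (-10*J*n + 1) = -3 + (1 - 10*J*n) = -2 - 10*J*n)
(-58 + z(-11, 6))**2 = (-58 + (-2 - 10*6*(-11)))**2 = (-58 + (-2 + 660))**2 = (-58 + 658)**2 = 600**2 = 360000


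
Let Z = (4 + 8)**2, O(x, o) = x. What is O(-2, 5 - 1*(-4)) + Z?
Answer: 142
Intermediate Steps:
Z = 144 (Z = 12**2 = 144)
O(-2, 5 - 1*(-4)) + Z = -2 + 144 = 142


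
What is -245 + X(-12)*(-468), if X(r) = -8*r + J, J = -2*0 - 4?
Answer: -43301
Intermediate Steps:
J = -4 (J = 0 - 4 = -4)
X(r) = -4 - 8*r (X(r) = -8*r - 4 = -4 - 8*r)
-245 + X(-12)*(-468) = -245 + (-4 - 8*(-12))*(-468) = -245 + (-4 + 96)*(-468) = -245 + 92*(-468) = -245 - 43056 = -43301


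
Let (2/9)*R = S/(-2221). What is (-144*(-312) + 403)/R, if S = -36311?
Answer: 18305482/29709 ≈ 616.16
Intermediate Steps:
R = 326799/4442 (R = 9*(-36311/(-2221))/2 = 9*(-36311*(-1/2221))/2 = (9/2)*(36311/2221) = 326799/4442 ≈ 73.570)
(-144*(-312) + 403)/R = (-144*(-312) + 403)/(326799/4442) = (44928 + 403)*(4442/326799) = 45331*(4442/326799) = 18305482/29709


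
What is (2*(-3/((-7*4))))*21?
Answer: 9/2 ≈ 4.5000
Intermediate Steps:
(2*(-3/((-7*4))))*21 = (2*(-3/(-28)))*21 = (2*(-3*(-1/28)))*21 = (2*(3/28))*21 = (3/14)*21 = 9/2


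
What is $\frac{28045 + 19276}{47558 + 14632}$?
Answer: $\frac{47321}{62190} \approx 0.76091$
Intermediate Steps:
$\frac{28045 + 19276}{47558 + 14632} = \frac{47321}{62190}$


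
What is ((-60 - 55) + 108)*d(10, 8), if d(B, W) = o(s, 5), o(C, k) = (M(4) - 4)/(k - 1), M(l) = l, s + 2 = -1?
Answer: 0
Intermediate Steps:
s = -3 (s = -2 - 1 = -3)
o(C, k) = 0 (o(C, k) = (4 - 4)/(k - 1) = 0/(-1 + k) = 0)
d(B, W) = 0
((-60 - 55) + 108)*d(10, 8) = ((-60 - 55) + 108)*0 = (-115 + 108)*0 = -7*0 = 0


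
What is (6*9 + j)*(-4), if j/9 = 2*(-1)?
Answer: -144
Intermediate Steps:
j = -18 (j = 9*(2*(-1)) = 9*(-2) = -18)
(6*9 + j)*(-4) = (6*9 - 18)*(-4) = (54 - 18)*(-4) = 36*(-4) = -144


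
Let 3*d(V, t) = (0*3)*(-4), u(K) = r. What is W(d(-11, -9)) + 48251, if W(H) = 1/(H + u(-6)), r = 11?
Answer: 530762/11 ≈ 48251.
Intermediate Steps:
u(K) = 11
d(V, t) = 0 (d(V, t) = ((0*3)*(-4))/3 = (0*(-4))/3 = (⅓)*0 = 0)
W(H) = 1/(11 + H) (W(H) = 1/(H + 11) = 1/(11 + H))
W(d(-11, -9)) + 48251 = 1/(11 + 0) + 48251 = 1/11 + 48251 = 530762/11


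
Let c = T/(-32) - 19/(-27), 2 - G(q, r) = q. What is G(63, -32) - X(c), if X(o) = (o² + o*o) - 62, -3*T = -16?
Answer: 617/1458 ≈ 0.42318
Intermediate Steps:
T = 16/3 (T = -⅓*(-16) = 16/3 ≈ 5.3333)
G(q, r) = 2 - q
c = 29/54 (c = (16/3)/(-32) - 19/(-27) = (16/3)*(-1/32) - 19*(-1/27) = -⅙ + 19/27 = 29/54 ≈ 0.53704)
X(o) = -62 + 2*o² (X(o) = (o² + o²) - 62 = 2*o² - 62 = -62 + 2*o²)
G(63, -32) - X(c) = (2 - 1*63) - (-62 + 2*(29/54)²) = (2 - 63) - (-62 + 2*(841/2916)) = -61 - (-62 + 841/1458) = -61 - 1*(-89555/1458) = -61 + 89555/1458 = 617/1458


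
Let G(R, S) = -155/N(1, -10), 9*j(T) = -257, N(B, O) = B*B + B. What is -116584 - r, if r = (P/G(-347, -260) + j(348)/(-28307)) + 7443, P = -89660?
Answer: -988659036830/7897653 ≈ -1.2518e+5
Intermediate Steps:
N(B, O) = B + B**2 (N(B, O) = B**2 + B = B + B**2)
j(T) = -257/9 (j(T) = (1/9)*(-257) = -257/9)
G(R, S) = -155/2 (G(R, S) = -155/(1 + 1) = -155/(1*2) = -155/2)
r = 67919059478/7897653 (r = (-89660/(-155/2) - 257/9/(-28307)) + 7443 = (-89660*(-2/155) - 257/9*(-1/28307)) + 7443 = (35864/31 + 257/254763) + 7443 = 9136828199/7897653 + 7443 = 67919059478/7897653 ≈ 8599.9)
-116584 - r = -116584 - 1*67919059478/7897653 = -116584 - 67919059478/7897653 = -988659036830/7897653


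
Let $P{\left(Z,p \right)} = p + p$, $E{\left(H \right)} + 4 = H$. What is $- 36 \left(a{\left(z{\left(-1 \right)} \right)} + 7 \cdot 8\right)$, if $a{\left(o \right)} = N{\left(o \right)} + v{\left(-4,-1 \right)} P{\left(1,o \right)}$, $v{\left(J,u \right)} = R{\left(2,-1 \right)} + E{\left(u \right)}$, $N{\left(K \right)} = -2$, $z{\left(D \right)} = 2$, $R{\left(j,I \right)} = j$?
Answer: $-1512$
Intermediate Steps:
$E{\left(H \right)} = -4 + H$
$v{\left(J,u \right)} = -2 + u$ ($v{\left(J,u \right)} = 2 + \left(-4 + u\right) = -2 + u$)
$P{\left(Z,p \right)} = 2 p$
$a{\left(o \right)} = -2 - 6 o$ ($a{\left(o \right)} = -2 + \left(-2 - 1\right) 2 o = -2 - 3 \cdot 2 o = -2 - 6 o$)
$- 36 \left(a{\left(z{\left(-1 \right)} \right)} + 7 \cdot 8\right) = - 36 \left(\left(-2 - 12\right) + 7 \cdot 8\right) = - 36 \left(\left(-2 - 12\right) + 56\right) = - 36 \left(-14 + 56\right) = \left(-36\right) 42 = -1512$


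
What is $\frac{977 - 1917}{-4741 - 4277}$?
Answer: $\frac{470}{4509} \approx 0.10424$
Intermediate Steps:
$\frac{977 - 1917}{-4741 - 4277} = - \frac{940}{-9018} = \left(-940\right) \left(- \frac{1}{9018}\right) = \frac{470}{4509}$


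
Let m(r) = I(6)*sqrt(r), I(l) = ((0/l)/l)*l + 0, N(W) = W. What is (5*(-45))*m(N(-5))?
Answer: 0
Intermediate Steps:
I(l) = 0 (I(l) = (0/l)*l + 0 = 0*l + 0 = 0 + 0 = 0)
m(r) = 0 (m(r) = 0*sqrt(r) = 0)
(5*(-45))*m(N(-5)) = (5*(-45))*0 = -225*0 = 0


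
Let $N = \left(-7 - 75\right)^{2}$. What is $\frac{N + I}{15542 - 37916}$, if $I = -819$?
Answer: $- \frac{5905}{22374} \approx -0.26392$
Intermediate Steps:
$N = 6724$ ($N = \left(-82\right)^{2} = 6724$)
$\frac{N + I}{15542 - 37916} = \frac{6724 - 819}{15542 - 37916} = \frac{5905}{-22374} = 5905 \left(- \frac{1}{22374}\right) = - \frac{5905}{22374}$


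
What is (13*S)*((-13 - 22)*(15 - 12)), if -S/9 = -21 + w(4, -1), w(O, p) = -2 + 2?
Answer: -257985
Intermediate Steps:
w(O, p) = 0
S = 189 (S = -9*(-21 + 0) = -9*(-21) = 189)
(13*S)*((-13 - 22)*(15 - 12)) = (13*189)*((-13 - 22)*(15 - 12)) = 2457*(-35*3) = 2457*(-105) = -257985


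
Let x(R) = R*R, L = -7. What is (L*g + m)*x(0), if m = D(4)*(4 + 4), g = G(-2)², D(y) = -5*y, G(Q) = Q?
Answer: 0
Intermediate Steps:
g = 4 (g = (-2)² = 4)
m = -160 (m = (-5*4)*(4 + 4) = -20*8 = -160)
x(R) = R²
(L*g + m)*x(0) = (-7*4 - 160)*0² = (-28 - 160)*0 = -188*0 = 0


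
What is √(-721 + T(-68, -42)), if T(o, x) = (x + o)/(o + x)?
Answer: 12*I*√5 ≈ 26.833*I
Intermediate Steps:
T(o, x) = 1 (T(o, x) = (o + x)/(o + x) = 1)
√(-721 + T(-68, -42)) = √(-721 + 1) = √(-720) = 12*I*√5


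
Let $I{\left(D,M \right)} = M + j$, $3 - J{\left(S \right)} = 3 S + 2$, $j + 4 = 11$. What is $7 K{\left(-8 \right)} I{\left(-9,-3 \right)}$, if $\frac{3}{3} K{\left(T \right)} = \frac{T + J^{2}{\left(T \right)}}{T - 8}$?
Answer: $- \frac{4319}{4} \approx -1079.8$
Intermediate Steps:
$j = 7$ ($j = -4 + 11 = 7$)
$J{\left(S \right)} = 1 - 3 S$ ($J{\left(S \right)} = 3 - \left(3 S + 2\right) = 3 - \left(2 + 3 S\right) = 1 - 3 S$)
$I{\left(D,M \right)} = 7 + M$ ($I{\left(D,M \right)} = M + 7 = 7 + M$)
$K{\left(T \right)} = \frac{T + \left(1 - 3 T\right)^{2}}{-8 + T}$ ($K{\left(T \right)} = \frac{T + \left(1 - 3 T\right)^{2}}{T - 8} = \frac{T + \left(1 - 3 T\right)^{2}}{-8 + T}$)
$7 K{\left(-8 \right)} I{\left(-9,-3 \right)} = 7 \frac{-8 + \left(-1 + 3 \left(-8\right)\right)^{2}}{-8 - 8} \left(7 - 3\right) = 7 \frac{-8 + \left(-1 - 24\right)^{2}}{-16} \cdot 4 = 7 \left(- \frac{-8 + \left(-25\right)^{2}}{16}\right) 4 = 7 \left(- \frac{-8 + 625}{16}\right) 4 = 7 \left(\left(- \frac{1}{16}\right) 617\right) 4 = 7 \left(- \frac{617}{16}\right) 4 = \left(- \frac{4319}{16}\right) 4 = - \frac{4319}{4}$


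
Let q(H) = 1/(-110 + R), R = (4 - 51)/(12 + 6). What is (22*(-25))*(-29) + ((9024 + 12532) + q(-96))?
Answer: 76024644/2027 ≈ 37506.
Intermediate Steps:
R = -47/18 ≈ -2.6111
q(H) = -18/2027 (q(H) = 1/(-110 - 47/18) = 1/(-2027/18) = -18/2027)
(22*(-25))*(-29) + ((9024 + 12532) + q(-96)) = (22*(-25))*(-29) + ((9024 + 12532) - 18/2027) = -550*(-29) + (21556 - 18/2027) = 15950 + 43693994/2027 = 76024644/2027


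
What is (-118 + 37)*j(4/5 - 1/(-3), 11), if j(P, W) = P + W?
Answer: -4914/5 ≈ -982.80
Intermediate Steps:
(-118 + 37)*j(4/5 - 1/(-3), 11) = (-118 + 37)*((4/5 - 1/(-3)) + 11) = -81*((4*(1/5) - 1*(-1/3)) + 11) = -81*((4/5 + 1/3) + 11) = -81*(17/15 + 11) = -81*182/15 = -4914/5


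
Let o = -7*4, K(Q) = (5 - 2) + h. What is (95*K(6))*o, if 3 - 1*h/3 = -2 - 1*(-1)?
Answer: -39900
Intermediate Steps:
h = 12 (h = 9 - 3*(-2 - 1*(-1)) = 9 - 3*(-2 + 1) = 9 - 3*(-1) = 9 + 3 = 12)
K(Q) = 15 (K(Q) = (5 - 2) + 12 = 3 + 12 = 15)
o = -28 (o = -1*28 = -28)
(95*K(6))*o = (95*15)*(-28) = 1425*(-28) = -39900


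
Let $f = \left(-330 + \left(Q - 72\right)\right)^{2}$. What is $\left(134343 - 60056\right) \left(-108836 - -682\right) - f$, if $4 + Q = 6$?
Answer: $-8034596198$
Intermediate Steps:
$Q = 2$ ($Q = -4 + 6 = 2$)
$f = 160000$ ($f = \left(-330 + \left(2 - 72\right)\right)^{2} = \left(-330 - 70\right)^{2} = \left(-400\right)^{2} = 160000$)
$\left(134343 - 60056\right) \left(-108836 - -682\right) - f = \left(134343 - 60056\right) \left(-108836 - -682\right) - 160000 = 74287 \left(-108836 + \left(-182 + 864\right)\right) - 160000 = 74287 \left(-108836 + 682\right) - 160000 = 74287 \left(-108154\right) - 160000 = -8034436198 - 160000 = -8034596198$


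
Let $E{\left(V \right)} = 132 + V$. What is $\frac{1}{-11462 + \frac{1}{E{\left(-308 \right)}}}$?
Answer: $- \frac{176}{2017313} \approx -8.7245 \cdot 10^{-5}$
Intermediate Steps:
$\frac{1}{-11462 + \frac{1}{E{\left(-308 \right)}}} = \frac{1}{-11462 + \frac{1}{132 - 308}} = \frac{1}{-11462 + \frac{1}{-176}} = \frac{1}{-11462 - \frac{1}{176}} = \frac{1}{- \frac{2017313}{176}} = - \frac{176}{2017313}$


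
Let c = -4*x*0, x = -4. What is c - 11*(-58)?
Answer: 638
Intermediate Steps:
c = 0 (c = -4*(-4)*0 = 16*0 = 0)
c - 11*(-58) = 0 - 11*(-58) = 0 + 638 = 638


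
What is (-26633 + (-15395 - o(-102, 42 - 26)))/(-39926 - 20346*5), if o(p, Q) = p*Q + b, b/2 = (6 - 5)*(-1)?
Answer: 20197/70828 ≈ 0.28516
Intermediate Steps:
b = -2 (b = 2*((6 - 5)*(-1)) = 2*(1*(-1)) = 2*(-1) = -2)
o(p, Q) = -2 + Q*p (o(p, Q) = p*Q - 2 = Q*p - 2 = -2 + Q*p)
(-26633 + (-15395 - o(-102, 42 - 26)))/(-39926 - 20346*5) = (-26633 + (-15395 - (-2 + (42 - 26)*(-102))))/(-39926 - 20346*5) = (-26633 + (-15395 - (-2 + 16*(-102))))/(-39926 - 101730) = (-26633 + (-15395 - (-2 - 1632)))/(-141656) = (-26633 + (-15395 - 1*(-1634)))*(-1/141656) = (-26633 + (-15395 + 1634))*(-1/141656) = (-26633 - 13761)*(-1/141656) = -40394*(-1/141656) = 20197/70828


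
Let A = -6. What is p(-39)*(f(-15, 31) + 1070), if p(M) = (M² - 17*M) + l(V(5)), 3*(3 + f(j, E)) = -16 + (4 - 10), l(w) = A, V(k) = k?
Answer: 2307954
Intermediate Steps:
l(w) = -6
f(j, E) = -31/3 (f(j, E) = -3 + (-16 + (4 - 10))/3 = -3 + (-16 - 6)/3 = -3 + (⅓)*(-22) = -3 - 22/3 = -31/3)
p(M) = -6 + M² - 17*M (p(M) = (M² - 17*M) - 6 = -6 + M² - 17*M)
p(-39)*(f(-15, 31) + 1070) = (-6 + (-39)² - 17*(-39))*(-31/3 + 1070) = (-6 + 1521 + 663)*(3179/3) = 2178*(3179/3) = 2307954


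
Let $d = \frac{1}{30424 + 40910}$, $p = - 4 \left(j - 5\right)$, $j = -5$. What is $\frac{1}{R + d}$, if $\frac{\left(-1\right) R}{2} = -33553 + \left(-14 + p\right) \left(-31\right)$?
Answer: $\frac{71334}{4901929813} \approx 1.4552 \cdot 10^{-5}$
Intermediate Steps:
$p = 40$ ($p = - 4 \left(-5 - 5\right) = \left(-4\right) \left(-10\right) = 40$)
$d = \frac{1}{71334} \approx 1.4019 \cdot 10^{-5}$
$R = 68718$ ($R = - 2 \left(-33553 + \left(-14 + 40\right) \left(-31\right)\right) = - 2 \left(-33553 + 26 \left(-31\right)\right) = - 2 \left(-33553 - 806\right) = \left(-2\right) \left(-34359\right) = 68718$)
$\frac{1}{R + d} = \frac{1}{68718 + \frac{1}{71334}} = \frac{1}{\frac{4901929813}{71334}} = \frac{71334}{4901929813}$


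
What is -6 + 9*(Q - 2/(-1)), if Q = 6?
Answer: 66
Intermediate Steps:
-6 + 9*(Q - 2/(-1)) = -6 + 9*(6 - 2/(-1)) = -6 + 9*(6 - 2*(-1)) = -6 + 9*(6 - 1*(-2)) = -6 + 9*(6 + 2) = -6 + 9*8 = -6 + 72 = 66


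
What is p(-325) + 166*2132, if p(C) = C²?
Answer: 459537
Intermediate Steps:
p(-325) + 166*2132 = (-325)² + 166*2132 = 105625 + 353912 = 459537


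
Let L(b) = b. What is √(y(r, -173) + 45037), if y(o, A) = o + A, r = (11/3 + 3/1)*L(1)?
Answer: 2*√100959/3 ≈ 211.83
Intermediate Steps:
r = 20/3 (r = (11/3 + 3/1)*1 = (11*(⅓) + 3*1)*1 = (11/3 + 3)*1 = (20/3)*1 = 20/3 ≈ 6.6667)
y(o, A) = A + o
√(y(r, -173) + 45037) = √((-173 + 20/3) + 45037) = √(-499/3 + 45037) = √(134612/3) = 2*√100959/3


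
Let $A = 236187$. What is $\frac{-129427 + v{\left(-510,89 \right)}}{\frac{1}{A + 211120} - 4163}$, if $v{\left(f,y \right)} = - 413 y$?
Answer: $\frac{9291908311}{232767380} \approx 39.919$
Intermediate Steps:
$\frac{-129427 + v{\left(-510,89 \right)}}{\frac{1}{A + 211120} - 4163} = \frac{-129427 - 36757}{\frac{1}{236187 + 211120} - 4163} = \frac{-129427 - 36757}{\frac{1}{447307} - 4163} = - \frac{166184}{\frac{1}{447307} - 4163} = - \frac{166184}{- \frac{1862139040}{447307}} = \left(-166184\right) \left(- \frac{447307}{1862139040}\right) = \frac{9291908311}{232767380}$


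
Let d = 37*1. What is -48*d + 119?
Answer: -1657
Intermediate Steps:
d = 37
-48*d + 119 = -48*37 + 119 = -1776 + 119 = -1657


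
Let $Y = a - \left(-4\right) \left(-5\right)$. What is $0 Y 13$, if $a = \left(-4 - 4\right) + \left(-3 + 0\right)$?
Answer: $0$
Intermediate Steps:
$a = -11$ ($a = -8 - 3 = -11$)
$Y = -31$ ($Y = -11 - \left(-4\right) \left(-5\right) = -11 - 20 = -31$)
$0 Y 13 = 0 \left(-31\right) 13 = 0 \cdot 13 = 0$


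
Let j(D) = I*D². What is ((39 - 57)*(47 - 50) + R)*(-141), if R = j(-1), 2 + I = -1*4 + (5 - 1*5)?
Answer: -6768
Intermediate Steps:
I = -6 (I = -2 + (-1*4 + (5 - 1*5)) = -2 + (-4 + (5 - 5)) = -2 + (-4 + 0) = -2 - 4 = -6)
j(D) = -6*D²
R = -6 (R = -6*(-1)² = -6*1 = -6)
((39 - 57)*(47 - 50) + R)*(-141) = ((39 - 57)*(47 - 50) - 6)*(-141) = (-18*(-3) - 6)*(-141) = (54 - 6)*(-141) = 48*(-141) = -6768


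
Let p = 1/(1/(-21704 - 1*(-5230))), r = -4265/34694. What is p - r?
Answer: -571544691/34694 ≈ -16474.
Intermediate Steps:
r = -4265/34694 (r = -4265*1/34694 = -4265/34694 ≈ -0.12293)
p = -16474 (p = 1/(1/(-21704 + 5230)) = 1/(1/(-16474)) = 1/(-1/16474) = -16474)
p - r = -16474 - 1*(-4265/34694) = -16474 + 4265/34694 = -571544691/34694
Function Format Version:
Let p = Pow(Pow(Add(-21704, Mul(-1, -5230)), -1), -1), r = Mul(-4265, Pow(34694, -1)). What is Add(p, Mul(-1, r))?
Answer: Rational(-571544691, 34694) ≈ -16474.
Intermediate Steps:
r = Rational(-4265, 34694) (r = Mul(-4265, Rational(1, 34694)) = Rational(-4265, 34694) ≈ -0.12293)
p = -16474 (p = Pow(Pow(Add(-21704, 5230), -1), -1) = Pow(Pow(-16474, -1), -1) = Pow(Rational(-1, 16474), -1) = -16474)
Add(p, Mul(-1, r)) = Add(-16474, Mul(-1, Rational(-4265, 34694))) = Add(-16474, Rational(4265, 34694)) = Rational(-571544691, 34694)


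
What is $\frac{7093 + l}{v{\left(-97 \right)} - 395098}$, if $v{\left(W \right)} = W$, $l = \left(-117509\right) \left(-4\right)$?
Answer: $- \frac{477129}{395195} \approx -1.2073$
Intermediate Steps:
$l = 470036$
$\frac{7093 + l}{v{\left(-97 \right)} - 395098} = \frac{7093 + 470036}{-97 - 395098} = \frac{477129}{-395195} = 477129 \left(- \frac{1}{395195}\right) = - \frac{477129}{395195}$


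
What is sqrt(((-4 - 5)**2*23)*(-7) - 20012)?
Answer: I*sqrt(33053) ≈ 181.8*I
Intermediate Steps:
sqrt(((-4 - 5)**2*23)*(-7) - 20012) = sqrt(((-9)**2*23)*(-7) - 20012) = sqrt((81*23)*(-7) - 20012) = sqrt(1863*(-7) - 20012) = sqrt(-13041 - 20012) = sqrt(-33053) = I*sqrt(33053)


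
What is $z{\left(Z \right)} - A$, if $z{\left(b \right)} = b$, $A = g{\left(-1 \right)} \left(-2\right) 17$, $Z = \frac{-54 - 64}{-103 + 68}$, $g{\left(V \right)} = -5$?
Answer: $- \frac{5832}{35} \approx -166.63$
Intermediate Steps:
$Z = \frac{118}{35}$ ($Z = - \frac{118}{-35} = \left(-118\right) \left(- \frac{1}{35}\right) = \frac{118}{35} \approx 3.3714$)
$A = 170$ ($A = \left(-5\right) \left(-2\right) 17 = 10 \cdot 17 = 170$)
$z{\left(Z \right)} - A = \frac{118}{35} - 170 = - \frac{5832}{35}$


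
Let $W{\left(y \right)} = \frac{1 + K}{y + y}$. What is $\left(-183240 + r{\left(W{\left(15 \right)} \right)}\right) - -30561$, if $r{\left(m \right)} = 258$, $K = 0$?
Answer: $-152421$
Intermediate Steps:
$W{\left(y \right)} = \frac{1}{2 y}$ ($W{\left(y \right)} = \frac{1 + 0}{y + y} = 1 \frac{1}{2 y} = \frac{1}{2 y}$)
$\left(-183240 + r{\left(W{\left(15 \right)} \right)}\right) - -30561 = \left(-183240 + 258\right) - -30561 = -182982 + 30561 = -152421$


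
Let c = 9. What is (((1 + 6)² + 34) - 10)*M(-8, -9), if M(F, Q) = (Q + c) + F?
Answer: -584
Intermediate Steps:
M(F, Q) = 9 + F + Q (M(F, Q) = (Q + 9) + F = (9 + Q) + F = 9 + F + Q)
(((1 + 6)² + 34) - 10)*M(-8, -9) = (((1 + 6)² + 34) - 10)*(9 - 8 - 9) = ((7² + 34) - 10)*(-8) = ((49 + 34) - 10)*(-8) = (83 - 10)*(-8) = 73*(-8) = -584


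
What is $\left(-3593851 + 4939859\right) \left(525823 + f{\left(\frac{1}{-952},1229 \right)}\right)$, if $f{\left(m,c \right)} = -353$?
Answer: $707286823760$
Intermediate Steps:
$\left(-3593851 + 4939859\right) \left(525823 + f{\left(\frac{1}{-952},1229 \right)}\right) = \left(-3593851 + 4939859\right) \left(525823 - 353\right) = 1346008 \cdot 525470 = 707286823760$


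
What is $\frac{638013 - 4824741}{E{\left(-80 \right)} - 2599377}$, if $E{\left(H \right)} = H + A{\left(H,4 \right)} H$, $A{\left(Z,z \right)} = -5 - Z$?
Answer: $\frac{4186728}{2605457} \approx 1.6069$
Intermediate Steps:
$E{\left(H \right)} = H + H \left(-5 - H\right)$ ($E{\left(H \right)} = H + \left(-5 - H\right) H = H + H \left(-5 - H\right)$)
$\frac{638013 - 4824741}{E{\left(-80 \right)} - 2599377} = \frac{638013 - 4824741}{\left(-1\right) \left(-80\right) \left(4 - 80\right) - 2599377} = - \frac{4186728}{\left(-1\right) \left(-80\right) \left(-76\right) - 2599377} = - \frac{4186728}{-6080 - 2599377} = - \frac{4186728}{-2605457} = \left(-4186728\right) \left(- \frac{1}{2605457}\right) = \frac{4186728}{2605457}$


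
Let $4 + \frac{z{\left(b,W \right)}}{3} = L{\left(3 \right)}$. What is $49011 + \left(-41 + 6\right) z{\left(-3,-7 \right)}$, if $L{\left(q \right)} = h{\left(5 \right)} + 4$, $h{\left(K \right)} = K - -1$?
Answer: $48381$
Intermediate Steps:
$h{\left(K \right)} = 1 + K$ ($h{\left(K \right)} = K + 1 = 1 + K$)
$L{\left(q \right)} = 10$ ($L{\left(q \right)} = \left(1 + 5\right) + 4 = 6 + 4 = 10$)
$z{\left(b,W \right)} = 18$ ($z{\left(b,W \right)} = -12 + 3 \cdot 10 = -12 + 30 = 18$)
$49011 + \left(-41 + 6\right) z{\left(-3,-7 \right)} = 49011 + \left(-41 + 6\right) 18 = 49011 - 630 = 48381$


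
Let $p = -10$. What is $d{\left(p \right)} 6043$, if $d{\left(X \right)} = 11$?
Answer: $66473$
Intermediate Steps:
$d{\left(p \right)} 6043 = 11 \cdot 6043 = 66473$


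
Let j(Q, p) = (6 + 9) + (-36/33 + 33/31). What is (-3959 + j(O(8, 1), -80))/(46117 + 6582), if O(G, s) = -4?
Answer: -1344913/17970359 ≈ -0.074841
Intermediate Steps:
j(Q, p) = 5106/341 (j(Q, p) = 15 + (-36*1/33 + 33*(1/31)) = 15 + (-12/11 + 33/31) = 15 - 9/341 = 5106/341)
(-3959 + j(O(8, 1), -80))/(46117 + 6582) = (-3959 + 5106/341)/(46117 + 6582) = -1344913/341/52699 = -1344913/341*1/52699 = -1344913/17970359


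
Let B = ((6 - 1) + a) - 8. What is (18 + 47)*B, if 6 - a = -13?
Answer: 1040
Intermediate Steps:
a = 19 (a = 6 - 1*(-13) = 6 + 13 = 19)
B = 16 (B = ((6 - 1) + 19) - 8 = (5 + 19) - 8 = 24 - 8 = 16)
(18 + 47)*B = (18 + 47)*16 = 65*16 = 1040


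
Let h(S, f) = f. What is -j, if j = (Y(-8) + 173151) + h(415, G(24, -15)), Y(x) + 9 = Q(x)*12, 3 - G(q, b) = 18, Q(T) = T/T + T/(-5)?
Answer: -865791/5 ≈ -1.7316e+5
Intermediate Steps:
Q(T) = 1 - T/5 (Q(T) = 1 + T*(-⅕) = 1 - T/5)
G(q, b) = -15 (G(q, b) = 3 - 1*18 = 3 - 18 = -15)
Y(x) = 3 - 12*x/5 (Y(x) = -9 + (1 - x/5)*12 = -9 + (12 - 12*x/5) = 3 - 12*x/5)
j = 865791/5 (j = ((3 - 12/5*(-8)) + 173151) - 15 = ((3 + 96/5) + 173151) - 15 = (111/5 + 173151) - 15 = 865866/5 - 15 = 865791/5 ≈ 1.7316e+5)
-j = -1*865791/5 = -865791/5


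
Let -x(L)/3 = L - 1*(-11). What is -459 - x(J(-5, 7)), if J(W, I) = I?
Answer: -405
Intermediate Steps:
x(L) = -33 - 3*L (x(L) = -3*(L - 1*(-11)) = -3*(L + 11) = -3*(11 + L) = -33 - 3*L)
-459 - x(J(-5, 7)) = -459 - (-33 - 3*7) = -459 - (-33 - 21) = -459 - 1*(-54) = -459 + 54 = -405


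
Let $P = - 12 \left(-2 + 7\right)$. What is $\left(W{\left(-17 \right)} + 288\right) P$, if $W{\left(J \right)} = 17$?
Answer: $-18300$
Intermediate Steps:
$P = -60$ ($P = \left(-12\right) 5 = -60$)
$\left(W{\left(-17 \right)} + 288\right) P = \left(17 + 288\right) \left(-60\right) = 305 \left(-60\right) = -18300$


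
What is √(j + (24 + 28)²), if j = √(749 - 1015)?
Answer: √(2704 + I*√266) ≈ 52.0 + 0.1568*I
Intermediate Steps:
j = I*√266 (j = √(-266) = I*√266 ≈ 16.31*I)
√(j + (24 + 28)²) = √(I*√266 + (24 + 28)²) = √(I*√266 + 52²) = √(I*√266 + 2704) = √(2704 + I*√266)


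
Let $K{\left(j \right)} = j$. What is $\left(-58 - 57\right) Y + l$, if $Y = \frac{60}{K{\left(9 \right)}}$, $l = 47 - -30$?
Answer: $- \frac{2069}{3} \approx -689.67$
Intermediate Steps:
$l = 77$ ($l = 47 + 30 = 77$)
$Y = \frac{20}{3}$ ($Y = \frac{60}{9} = 60 \cdot \frac{1}{9} = \frac{20}{3} \approx 6.6667$)
$\left(-58 - 57\right) Y + l = \left(-58 - 57\right) \frac{20}{3} + 77 = \left(-115\right) \frac{20}{3} + 77 = - \frac{2300}{3} + 77 = - \frac{2069}{3}$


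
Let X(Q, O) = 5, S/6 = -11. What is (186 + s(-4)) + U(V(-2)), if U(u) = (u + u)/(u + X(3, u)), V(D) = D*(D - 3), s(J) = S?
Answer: 364/3 ≈ 121.33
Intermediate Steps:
S = -66 (S = 6*(-11) = -66)
s(J) = -66
V(D) = D*(-3 + D)
U(u) = 2*u/(5 + u) (U(u) = (u + u)/(u + 5) = (2*u)/(5 + u) = 2*u/(5 + u))
(186 + s(-4)) + U(V(-2)) = (186 - 66) + 2*(-2*(-3 - 2))/(5 - 2*(-3 - 2)) = 120 + 2*(-2*(-5))/(5 - 2*(-5)) = 120 + 2*10/(5 + 10) = 120 + 2*10/15 = 120 + 2*10*(1/15) = 120 + 4/3 = 364/3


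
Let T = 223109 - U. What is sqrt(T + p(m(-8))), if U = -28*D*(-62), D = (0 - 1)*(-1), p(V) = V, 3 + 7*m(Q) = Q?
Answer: 20*sqrt(27118)/7 ≈ 470.50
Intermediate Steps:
m(Q) = -3/7 + Q/7
D = 1 (D = -1*(-1) = 1)
U = 1736 (U = -28*1*(-62) = -28*(-62) = 1736)
T = 221373 (T = 223109 - 1*1736 = 223109 - 1736 = 221373)
sqrt(T + p(m(-8))) = sqrt(221373 + (-3/7 + (1/7)*(-8))) = sqrt(221373 + (-3/7 - 8/7)) = sqrt(221373 - 11/7) = sqrt(1549600/7) = 20*sqrt(27118)/7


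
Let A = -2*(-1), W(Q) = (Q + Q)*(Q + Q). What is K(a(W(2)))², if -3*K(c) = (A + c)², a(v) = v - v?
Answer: 16/9 ≈ 1.7778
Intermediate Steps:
W(Q) = 4*Q² (W(Q) = (2*Q)*(2*Q) = 4*Q²)
A = 2
a(v) = 0
K(c) = -(2 + c)²/3
K(a(W(2)))² = (-(2 + 0)²/3)² = (-⅓*2²)² = (-⅓*4)² = (-4/3)² = 16/9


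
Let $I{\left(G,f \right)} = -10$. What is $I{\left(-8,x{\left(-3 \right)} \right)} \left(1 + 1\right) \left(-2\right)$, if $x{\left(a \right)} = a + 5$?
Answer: $40$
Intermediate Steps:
$x{\left(a \right)} = 5 + a$
$I{\left(-8,x{\left(-3 \right)} \right)} \left(1 + 1\right) \left(-2\right) = - 10 \left(1 + 1\right) \left(-2\right) = - 10 \cdot 2 \left(-2\right) = \left(-10\right) \left(-4\right) = 40$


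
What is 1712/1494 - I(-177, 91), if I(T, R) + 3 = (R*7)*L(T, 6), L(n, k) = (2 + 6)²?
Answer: -30450599/747 ≈ -40764.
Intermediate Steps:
L(n, k) = 64 (L(n, k) = 8² = 64)
I(T, R) = -3 + 448*R (I(T, R) = -3 + (R*7)*64 = -3 + (7*R)*64 = -3 + 448*R)
1712/1494 - I(-177, 91) = 1712/1494 - (-3 + 448*91) = 1712*(1/1494) - (-3 + 40768) = 856/747 - 1*40765 = 856/747 - 40765 = -30450599/747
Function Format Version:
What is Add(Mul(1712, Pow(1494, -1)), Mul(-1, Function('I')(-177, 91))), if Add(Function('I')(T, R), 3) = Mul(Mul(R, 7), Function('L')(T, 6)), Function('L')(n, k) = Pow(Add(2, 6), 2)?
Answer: Rational(-30450599, 747) ≈ -40764.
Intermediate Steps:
Function('L')(n, k) = 64 (Function('L')(n, k) = Pow(8, 2) = 64)
Function('I')(T, R) = Add(-3, Mul(448, R)) (Function('I')(T, R) = Add(-3, Mul(Mul(R, 7), 64)) = Add(-3, Mul(Mul(7, R), 64)) = Add(-3, Mul(448, R)))
Add(Mul(1712, Pow(1494, -1)), Mul(-1, Function('I')(-177, 91))) = Add(Mul(1712, Pow(1494, -1)), Mul(-1, Add(-3, Mul(448, 91)))) = Add(Mul(1712, Rational(1, 1494)), Mul(-1, Add(-3, 40768))) = Add(Rational(856, 747), Mul(-1, 40765)) = Add(Rational(856, 747), -40765) = Rational(-30450599, 747)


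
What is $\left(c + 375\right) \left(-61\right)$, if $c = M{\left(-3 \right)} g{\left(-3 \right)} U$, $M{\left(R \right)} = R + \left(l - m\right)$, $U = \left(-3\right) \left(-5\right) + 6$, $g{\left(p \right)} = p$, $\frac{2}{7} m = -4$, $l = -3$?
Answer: $7869$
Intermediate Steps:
$m = -14$ ($m = \frac{7}{2} \left(-4\right) = -14$)
$U = 21$ ($U = 15 + 6 = 21$)
$M{\left(R \right)} = 11 + R$ ($M{\left(R \right)} = R - -11 = R + \left(-3 + 14\right) = R + 11 = 11 + R$)
$c = -504$ ($c = \left(11 - 3\right) \left(-3\right) 21 = 8 \left(-3\right) 21 = \left(-24\right) 21 = -504$)
$\left(c + 375\right) \left(-61\right) = \left(-504 + 375\right) \left(-61\right) = \left(-129\right) \left(-61\right) = 7869$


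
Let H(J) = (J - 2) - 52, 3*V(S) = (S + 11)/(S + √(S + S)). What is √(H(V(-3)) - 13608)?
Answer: √6*√((61483 - 20493*I*√6)/(-3 + I*√6))/3 ≈ 0.0018628 - 116.89*I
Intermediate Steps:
V(S) = (11 + S)/(3*(S + √2*√S)) (V(S) = ((S + 11)/(S + √(S + S)))/3 = ((11 + S)/(S + √(2*S)))/3 = ((11 + S)/(S + √2*√S))/3 = (11 + S)/(3*(S + √2*√S)))
H(J) = -54 + J (H(J) = (-2 + J) - 52 = -54 + J)
√(H(V(-3)) - 13608) = √((-54 + (11 - 3)/(3*(-3 + √2*√(-3)))) - 13608) = √((-54 + (⅓)*8/(-3 + √2*(I*√3))) - 13608) = √((-54 + (⅓)*8/(-3 + I*√6)) - 13608) = √((-54 + 8/(3*(-3 + I*√6))) - 13608) = √(-13662 + 8/(3*(-3 + I*√6)))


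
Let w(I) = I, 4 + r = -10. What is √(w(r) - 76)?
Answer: 3*I*√10 ≈ 9.4868*I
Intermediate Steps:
r = -14 (r = -4 - 10 = -14)
√(w(r) - 76) = √(-14 - 76) = √(-90) = 3*I*√10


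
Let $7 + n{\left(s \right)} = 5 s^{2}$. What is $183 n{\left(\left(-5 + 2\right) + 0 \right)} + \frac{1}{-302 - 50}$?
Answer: $\frac{2447807}{352} \approx 6954.0$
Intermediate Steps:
$n{\left(s \right)} = -7 + 5 s^{2}$
$183 n{\left(\left(-5 + 2\right) + 0 \right)} + \frac{1}{-302 - 50} = 183 \left(-7 + 5 \left(\left(-5 + 2\right) + 0\right)^{2}\right) + \frac{1}{-302 - 50} = 183 \left(-7 + 5 \left(-3 + 0\right)^{2}\right) + \frac{1}{-352} = 183 \left(-7 + 5 \left(-3\right)^{2}\right) - \frac{1}{352} = 183 \left(-7 + 5 \cdot 9\right) - \frac{1}{352} = 183 \left(-7 + 45\right) - \frac{1}{352} = 183 \cdot 38 - \frac{1}{352} = 6954 - \frac{1}{352} = \frac{2447807}{352}$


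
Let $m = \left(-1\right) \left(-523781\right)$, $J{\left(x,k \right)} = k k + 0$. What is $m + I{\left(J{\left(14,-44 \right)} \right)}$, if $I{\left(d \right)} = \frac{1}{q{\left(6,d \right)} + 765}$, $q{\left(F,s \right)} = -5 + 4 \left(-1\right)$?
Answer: $\frac{395978437}{756} \approx 5.2378 \cdot 10^{5}$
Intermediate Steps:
$q{\left(F,s \right)} = -9$ ($q{\left(F,s \right)} = -5 - 4 = -9$)
$J{\left(x,k \right)} = k^{2}$ ($J{\left(x,k \right)} = k^{2} + 0 = k^{2}$)
$I{\left(d \right)} = \frac{1}{756}$ ($I{\left(d \right)} = \frac{1}{-9 + 765} = \frac{1}{756}$)
$m = 523781$
$m + I{\left(J{\left(14,-44 \right)} \right)} = 523781 + \frac{1}{756} = \frac{395978437}{756}$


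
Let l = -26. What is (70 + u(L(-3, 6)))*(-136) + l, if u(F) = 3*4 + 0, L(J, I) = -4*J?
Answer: -11178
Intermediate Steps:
u(F) = 12 (u(F) = 12 + 0 = 12)
(70 + u(L(-3, 6)))*(-136) + l = (70 + 12)*(-136) - 26 = 82*(-136) - 26 = -11152 - 26 = -11178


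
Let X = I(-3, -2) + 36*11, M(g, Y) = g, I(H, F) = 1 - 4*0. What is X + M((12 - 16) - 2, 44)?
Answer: 391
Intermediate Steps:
I(H, F) = 1 (I(H, F) = 1 + 0 = 1)
X = 397 (X = 1 + 36*11 = 1 + 396 = 397)
X + M((12 - 16) - 2, 44) = 397 + ((12 - 16) - 2) = 397 + (-4 - 2) = 397 - 6 = 391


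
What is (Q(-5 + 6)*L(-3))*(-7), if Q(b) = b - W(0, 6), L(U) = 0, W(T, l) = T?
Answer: 0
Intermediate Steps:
Q(b) = b (Q(b) = b - 1*0 = b + 0 = b)
(Q(-5 + 6)*L(-3))*(-7) = ((-5 + 6)*0)*(-7) = (1*0)*(-7) = 0*(-7) = 0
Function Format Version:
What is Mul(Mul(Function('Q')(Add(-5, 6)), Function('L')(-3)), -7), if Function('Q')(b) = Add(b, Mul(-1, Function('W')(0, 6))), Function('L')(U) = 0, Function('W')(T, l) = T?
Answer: 0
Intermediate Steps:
Function('Q')(b) = b (Function('Q')(b) = Add(b, Mul(-1, 0)) = Add(b, 0) = b)
Mul(Mul(Function('Q')(Add(-5, 6)), Function('L')(-3)), -7) = Mul(Mul(Add(-5, 6), 0), -7) = Mul(Mul(1, 0), -7) = Mul(0, -7) = 0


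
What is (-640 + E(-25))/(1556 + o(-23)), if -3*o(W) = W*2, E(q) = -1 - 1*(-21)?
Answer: -930/2357 ≈ -0.39457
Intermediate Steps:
E(q) = 20 (E(q) = -1 + 21 = 20)
o(W) = -2*W/3 (o(W) = -W*2/3 = -2*W/3)
(-640 + E(-25))/(1556 + o(-23)) = (-640 + 20)/(1556 - 2/3*(-23)) = -620/(1556 + 46/3) = -620/4714/3 = -620*3/4714 = -930/2357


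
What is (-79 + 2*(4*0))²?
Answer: 6241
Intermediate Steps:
(-79 + 2*(4*0))² = (-79 + 2*0)² = (-79 + 0)² = (-79)² = 6241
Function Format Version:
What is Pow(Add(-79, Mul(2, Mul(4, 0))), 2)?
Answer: 6241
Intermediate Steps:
Pow(Add(-79, Mul(2, Mul(4, 0))), 2) = Pow(Add(-79, Mul(2, 0)), 2) = Pow(Add(-79, 0), 2) = Pow(-79, 2) = 6241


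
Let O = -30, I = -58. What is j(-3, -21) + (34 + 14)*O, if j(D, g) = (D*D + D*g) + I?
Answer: -1426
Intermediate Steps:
j(D, g) = -58 + D² + D*g (j(D, g) = (D*D + D*g) - 58 = (D² + D*g) - 58 = -58 + D² + D*g)
j(-3, -21) + (34 + 14)*O = (-58 + (-3)² - 3*(-21)) + (34 + 14)*(-30) = (-58 + 9 + 63) + 48*(-30) = 14 - 1440 = -1426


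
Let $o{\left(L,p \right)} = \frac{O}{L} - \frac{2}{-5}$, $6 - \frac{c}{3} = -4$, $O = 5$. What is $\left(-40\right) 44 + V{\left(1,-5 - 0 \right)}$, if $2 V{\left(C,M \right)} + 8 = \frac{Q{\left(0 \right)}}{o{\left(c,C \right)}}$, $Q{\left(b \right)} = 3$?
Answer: $- \frac{29943}{17} \approx -1761.4$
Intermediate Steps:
$c = 30$ ($c = 18 - -12 = 18 + 12 = 30$)
$o{\left(L,p \right)} = \frac{2}{5} + \frac{5}{L}$ ($o{\left(L,p \right)} = \frac{5}{L} - \frac{2}{-5} = \frac{5}{L} - - \frac{2}{5} = \frac{5}{L} + \frac{2}{5} = \frac{2}{5} + \frac{5}{L}$)
$V{\left(C,M \right)} = - \frac{23}{17}$ ($V{\left(C,M \right)} = -4 + \frac{3 \frac{1}{\frac{2}{5} + \frac{5}{30}}}{2} = -4 + \frac{3 \frac{1}{\frac{2}{5} + 5 \cdot \frac{1}{30}}}{2} = -4 + \frac{3 \frac{1}{\frac{2}{5} + \frac{1}{6}}}{2} = -4 + \frac{3 \frac{1}{\frac{17}{30}}}{2} = -4 + \frac{3 \cdot \frac{30}{17}}{2} = -4 + \frac{1}{2} \cdot \frac{90}{17} = -4 + \frac{45}{17} = - \frac{23}{17}$)
$\left(-40\right) 44 + V{\left(1,-5 - 0 \right)} = \left(-40\right) 44 - \frac{23}{17} = -1760 - \frac{23}{17} = - \frac{29943}{17}$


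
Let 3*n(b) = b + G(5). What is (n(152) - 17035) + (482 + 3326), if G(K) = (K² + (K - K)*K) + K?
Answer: -39499/3 ≈ -13166.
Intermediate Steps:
G(K) = K + K² (G(K) = (K² + 0*K) + K = (K² + 0) + K = K² + K = K + K²)
n(b) = 10 + b/3 (n(b) = (b + 5*(1 + 5))/3 = (b + 5*6)/3 = (b + 30)/3 = (30 + b)/3 = 10 + b/3)
(n(152) - 17035) + (482 + 3326) = ((10 + (⅓)*152) - 17035) + (482 + 3326) = ((10 + 152/3) - 17035) + 3808 = (182/3 - 17035) + 3808 = -50923/3 + 3808 = -39499/3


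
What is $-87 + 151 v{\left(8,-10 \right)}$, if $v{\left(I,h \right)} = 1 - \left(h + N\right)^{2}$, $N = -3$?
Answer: $-25455$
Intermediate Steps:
$v{\left(I,h \right)} = 1 - \left(-3 + h\right)^{2}$ ($v{\left(I,h \right)} = 1 - \left(h - 3\right)^{2} = 1 - \left(-3 + h\right)^{2}$)
$-87 + 151 v{\left(8,-10 \right)} = -87 + 151 \left(1 - \left(-3 - 10\right)^{2}\right) = -87 + 151 \left(1 - \left(-13\right)^{2}\right) = -87 + 151 \left(1 - 169\right) = -87 + 151 \left(-168\right) = -87 - 25368 = -25455$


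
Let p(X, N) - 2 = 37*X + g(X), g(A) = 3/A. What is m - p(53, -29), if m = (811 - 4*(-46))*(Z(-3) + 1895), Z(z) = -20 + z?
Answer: 98615878/53 ≈ 1.8607e+6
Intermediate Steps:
m = 1862640 (m = (811 - 4*(-46))*((-20 - 3) + 1895) = (811 + 184)*(-23 + 1895) = 995*1872 = 1862640)
p(X, N) = 2 + 3/X + 37*X (p(X, N) = 2 + (37*X + 3/X) = 2 + (3/X + 37*X) = 2 + 3/X + 37*X)
m - p(53, -29) = 1862640 - (2 + 3/53 + 37*53) = 1862640 - (2 + 3*(1/53) + 1961) = 1862640 - (2 + 3/53 + 1961) = 1862640 - 1*104042/53 = 1862640 - 104042/53 = 98615878/53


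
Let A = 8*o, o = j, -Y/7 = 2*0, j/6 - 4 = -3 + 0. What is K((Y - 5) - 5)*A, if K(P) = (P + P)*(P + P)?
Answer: 19200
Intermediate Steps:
j = 6 (j = 24 + 6*(-3 + 0) = 24 + 6*(-3) = 24 - 18 = 6)
Y = 0 (Y = -14*0 = -7*0 = 0)
o = 6
A = 48 (A = 8*6 = 48)
K(P) = 4*P² (K(P) = (2*P)*(2*P) = 4*P²)
K((Y - 5) - 5)*A = (4*((0 - 5) - 5)²)*48 = (4*(-5 - 5)²)*48 = (4*(-10)²)*48 = (4*100)*48 = 400*48 = 19200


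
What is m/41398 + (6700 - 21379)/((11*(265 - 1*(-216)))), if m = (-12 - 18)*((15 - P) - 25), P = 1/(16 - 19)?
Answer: -303073426/109518409 ≈ -2.7673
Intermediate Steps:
P = -⅓ (P = 1/(-3) = -⅓ ≈ -0.33333)
m = 290 (m = (-12 - 18)*((15 - 1*(-⅓)) - 25) = -30*((15 + ⅓) - 25) = -30*(46/3 - 25) = -30*(-29/3) = 290)
m/41398 + (6700 - 21379)/((11*(265 - 1*(-216)))) = 290/41398 + (6700 - 21379)/((11*(265 - 1*(-216)))) = 290*(1/41398) - 14679*1/(11*(265 + 216)) = 145/20699 - 14679/(11*481) = 145/20699 - 14679/5291 = -303073426/109518409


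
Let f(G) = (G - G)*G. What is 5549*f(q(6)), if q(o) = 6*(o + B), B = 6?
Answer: 0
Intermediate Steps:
q(o) = 36 + 6*o (q(o) = 6*(o + 6) = 6*(6 + o) = 36 + 6*o)
f(G) = 0 (f(G) = 0*G = 0)
5549*f(q(6)) = 5549*0 = 0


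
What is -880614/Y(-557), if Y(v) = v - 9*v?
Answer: -440307/2228 ≈ -197.62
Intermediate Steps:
Y(v) = -8*v
-880614/Y(-557) = -880614/((-8*(-557))) = -880614/4456 = -880614*1/4456 = -440307/2228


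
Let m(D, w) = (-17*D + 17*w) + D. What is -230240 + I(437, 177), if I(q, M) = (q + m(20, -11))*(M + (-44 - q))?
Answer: -208960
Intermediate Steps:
m(D, w) = -16*D + 17*w
I(q, M) = (-507 + q)*(-44 + M - q) (I(q, M) = (q + (-16*20 + 17*(-11)))*(M + (-44 - q)) = (q + (-320 - 187))*(-44 + M - q) = (q - 507)*(-44 + M - q) = (-507 + q)*(-44 + M - q))
-230240 + I(437, 177) = -230240 + (22308 - 1*437**2 - 507*177 + 463*437 + 177*437) = -230240 + (22308 - 1*190969 - 89739 + 202331 + 77349) = -230240 + (22308 - 190969 - 89739 + 202331 + 77349) = -230240 + 21280 = -208960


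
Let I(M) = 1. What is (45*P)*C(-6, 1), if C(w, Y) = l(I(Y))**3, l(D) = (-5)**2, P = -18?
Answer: -12656250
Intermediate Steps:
l(D) = 25
C(w, Y) = 15625 (C(w, Y) = 25**3 = 15625)
(45*P)*C(-6, 1) = (45*(-18))*15625 = -810*15625 = -12656250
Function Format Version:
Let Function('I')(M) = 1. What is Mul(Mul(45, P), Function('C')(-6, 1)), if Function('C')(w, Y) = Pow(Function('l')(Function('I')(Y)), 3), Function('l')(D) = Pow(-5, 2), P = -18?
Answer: -12656250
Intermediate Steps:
Function('l')(D) = 25
Function('C')(w, Y) = 15625 (Function('C')(w, Y) = Pow(25, 3) = 15625)
Mul(Mul(45, P), Function('C')(-6, 1)) = Mul(Mul(45, -18), 15625) = Mul(-810, 15625) = -12656250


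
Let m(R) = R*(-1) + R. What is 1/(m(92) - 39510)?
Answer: -1/39510 ≈ -2.5310e-5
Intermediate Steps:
m(R) = 0 (m(R) = -R + R = 0)
1/(m(92) - 39510) = 1/(0 - 39510) = 1/(-39510) = -1/39510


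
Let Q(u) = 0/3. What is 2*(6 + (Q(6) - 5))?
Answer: 2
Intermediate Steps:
Q(u) = 0 (Q(u) = 0*(⅓) = 0)
2*(6 + (Q(6) - 5)) = 2*(6 + (0 - 5)) = 2*(6 - 5) = 2*1 = 2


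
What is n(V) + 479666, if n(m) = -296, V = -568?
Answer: 479370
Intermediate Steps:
n(V) + 479666 = -296 + 479666 = 479370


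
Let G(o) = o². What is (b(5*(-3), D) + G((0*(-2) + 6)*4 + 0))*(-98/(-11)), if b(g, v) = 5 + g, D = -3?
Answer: 55468/11 ≈ 5042.5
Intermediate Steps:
(b(5*(-3), D) + G((0*(-2) + 6)*4 + 0))*(-98/(-11)) = ((5 + 5*(-3)) + ((0*(-2) + 6)*4 + 0)²)*(-98/(-11)) = ((5 - 15) + ((0 + 6)*4 + 0)²)*(-98*(-1/11)) = (-10 + (6*4 + 0)²)*(98/11) = (-10 + (24 + 0)²)*(98/11) = (-10 + 24²)*(98/11) = (-10 + 576)*(98/11) = 566*(98/11) = 55468/11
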